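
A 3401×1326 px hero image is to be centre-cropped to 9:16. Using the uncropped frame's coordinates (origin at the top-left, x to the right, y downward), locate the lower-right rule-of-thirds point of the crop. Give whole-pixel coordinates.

(1825, 884)

3401/1326 > 9/16, so the 9:16 crop keeps the full height 1326 and trims width to 1326 × 9/16 = 745.88 px.
Left offset = (3401 − 745.88)/2 = 1327.56 px; top offset = 0.
Lower-right is two-thirds across and two-thirds down within the crop:
x = 1327.56 + 2 × 745.88/3 ≈ 1825; y = 0.00 + 2 × 1326.00/3 ≈ 884.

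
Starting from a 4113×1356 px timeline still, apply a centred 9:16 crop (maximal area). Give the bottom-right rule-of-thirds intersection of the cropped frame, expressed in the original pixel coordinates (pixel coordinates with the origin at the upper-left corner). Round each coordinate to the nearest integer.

4113/1356 > 9/16, so the 9:16 crop keeps the full height 1356 and trims width to 1356 × 9/16 = 762.75 px.
Left offset = (4113 − 762.75)/2 = 1675.12 px; top offset = 0.
Bottom-right is two-thirds across and two-thirds down within the crop:
x = 1675.12 + 2 × 762.75/3 ≈ 2184; y = 0.00 + 2 × 1356.00/3 ≈ 904.

(2184, 904)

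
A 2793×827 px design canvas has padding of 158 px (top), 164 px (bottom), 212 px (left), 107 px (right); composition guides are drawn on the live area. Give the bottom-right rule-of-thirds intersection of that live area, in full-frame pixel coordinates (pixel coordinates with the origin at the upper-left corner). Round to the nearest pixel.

(1861, 495)

Content width = 2793 − 212 − 107 = 2474 px; content height = 827 − 158 − 164 = 505 px.
Bottom-right is two-thirds across and two-thirds down within the live area.
x = 212 + 2 × 2474/3 = 212 + 1649.33 ≈ 1861
y = 158 + 2 × 505/3 = 158 + 336.67 ≈ 495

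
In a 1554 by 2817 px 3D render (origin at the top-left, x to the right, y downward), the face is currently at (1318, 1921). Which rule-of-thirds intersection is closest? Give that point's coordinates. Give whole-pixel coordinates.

(1036, 1878)

Third lines: x ∈ {518, 1036}, y ∈ {939, 1878}.
1318 is closer to x = 1036; 1921 is closer to y = 1878.
So the nearest intersection is the lower-right power point.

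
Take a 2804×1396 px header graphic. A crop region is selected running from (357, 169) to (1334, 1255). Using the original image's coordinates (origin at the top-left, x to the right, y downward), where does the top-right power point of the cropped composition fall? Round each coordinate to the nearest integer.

(1008, 531)

Crop width = 1334 − 357 = 977 px; one third is 325.67 px.
Crop height = 1255 − 169 = 1086 px; one third is 362.00 px.
The top-right point is two-thirds across and one-third down within the crop:
x = 357 + 2 × 325.67 ≈ 1008; y = 169 + 1 × 362.00 ≈ 531.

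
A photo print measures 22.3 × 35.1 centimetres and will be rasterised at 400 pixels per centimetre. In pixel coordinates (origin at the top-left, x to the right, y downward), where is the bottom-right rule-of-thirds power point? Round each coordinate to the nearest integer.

In pixels the canvas is 22.3 × 400 = 8920 wide and 35.1 × 400 = 14040 tall.
The bottom-right point is two-thirds across and two-thirds down:
x = 2 × 8920/3 ≈ 5947; y = 2 × 14040/3 ≈ 9360.

(5947, 9360)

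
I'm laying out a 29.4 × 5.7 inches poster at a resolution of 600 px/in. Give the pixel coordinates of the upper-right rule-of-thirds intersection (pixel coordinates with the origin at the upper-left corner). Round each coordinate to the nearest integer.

(11760, 1140)

In pixels the canvas is 29.4 × 600 = 17640 wide and 5.7 × 600 = 3420 tall.
The upper-right point is two-thirds across and one-third down:
x = 2 × 17640/3 ≈ 11760; y = 1 × 3420/3 ≈ 1140.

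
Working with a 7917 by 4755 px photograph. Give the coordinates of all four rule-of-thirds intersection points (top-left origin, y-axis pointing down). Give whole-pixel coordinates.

(2639, 1585), (5278, 1585), (2639, 3170), (5278, 3170)

One third of 7917 is 2639; one third of 4755 is 1585.
Vertical third lines at x = 2639 and x = 5278; horizontal third lines at y = 1585 and y = 3170.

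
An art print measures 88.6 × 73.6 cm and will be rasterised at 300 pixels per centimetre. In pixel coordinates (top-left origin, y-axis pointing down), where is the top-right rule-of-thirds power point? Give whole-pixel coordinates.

x = 17720 px, y = 7360 px

In pixels the canvas is 88.6 × 300 = 26580 wide and 73.6 × 300 = 22080 tall.
The top-right point is two-thirds across and one-third down:
x = 2 × 26580/3 ≈ 17720; y = 1 × 22080/3 ≈ 7360.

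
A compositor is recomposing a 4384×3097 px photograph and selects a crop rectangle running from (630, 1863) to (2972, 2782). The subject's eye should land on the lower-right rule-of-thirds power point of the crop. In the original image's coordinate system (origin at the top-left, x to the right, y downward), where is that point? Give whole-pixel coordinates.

Crop width = 2972 − 630 = 2342 px; one third is 780.67 px.
Crop height = 2782 − 1863 = 919 px; one third is 306.33 px.
The lower-right point is two-thirds across and two-thirds down within the crop:
x = 630 + 2 × 780.67 ≈ 2191; y = 1863 + 2 × 306.33 ≈ 2476.

(2191, 2476)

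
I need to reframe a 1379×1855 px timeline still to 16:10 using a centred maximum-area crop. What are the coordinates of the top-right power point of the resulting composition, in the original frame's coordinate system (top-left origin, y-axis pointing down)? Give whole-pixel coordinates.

(919, 784)

1379/1855 < 16/10, so the 16:10 crop keeps the full width 1379 and trims height to 1379 × 10/16 = 861.88 px.
Top offset = (1855 − 861.88)/2 = 496.56 px; left offset = 0.
Top-right is two-thirds across and one-third down within the crop:
x = 0.00 + 2 × 1379.00/3 ≈ 919; y = 496.56 + 1 × 861.88/3 ≈ 784.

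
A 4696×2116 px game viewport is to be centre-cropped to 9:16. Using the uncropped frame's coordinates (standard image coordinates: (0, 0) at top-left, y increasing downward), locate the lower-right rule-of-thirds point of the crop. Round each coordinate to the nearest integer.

4696/2116 > 9/16, so the 9:16 crop keeps the full height 2116 and trims width to 2116 × 9/16 = 1190.25 px.
Left offset = (4696 − 1190.25)/2 = 1752.88 px; top offset = 0.
Lower-right is two-thirds across and two-thirds down within the crop:
x = 1752.88 + 2 × 1190.25/3 ≈ 2546; y = 0.00 + 2 × 2116.00/3 ≈ 1411.

(2546, 1411)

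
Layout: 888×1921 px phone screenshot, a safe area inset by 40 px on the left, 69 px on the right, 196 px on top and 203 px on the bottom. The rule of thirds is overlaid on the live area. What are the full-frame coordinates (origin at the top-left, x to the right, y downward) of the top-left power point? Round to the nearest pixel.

x = 300 px, y = 703 px

Content width = 888 − 40 − 69 = 779 px; content height = 1921 − 196 − 203 = 1522 px.
Top-left is one-third across and one-third down within the live area.
x = 40 + 1 × 779/3 = 40 + 259.67 ≈ 300
y = 196 + 1 × 1522/3 = 196 + 507.33 ≈ 703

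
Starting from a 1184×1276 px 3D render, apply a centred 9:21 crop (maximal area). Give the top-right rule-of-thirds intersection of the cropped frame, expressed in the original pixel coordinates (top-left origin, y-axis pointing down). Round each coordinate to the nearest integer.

x = 683 px, y = 425 px

1184/1276 > 9/21, so the 9:21 crop keeps the full height 1276 and trims width to 1276 × 9/21 = 546.86 px.
Left offset = (1184 − 546.86)/2 = 318.57 px; top offset = 0.
Top-right is two-thirds across and one-third down within the crop:
x = 318.57 + 2 × 546.86/3 ≈ 683; y = 0.00 + 1 × 1276.00/3 ≈ 425.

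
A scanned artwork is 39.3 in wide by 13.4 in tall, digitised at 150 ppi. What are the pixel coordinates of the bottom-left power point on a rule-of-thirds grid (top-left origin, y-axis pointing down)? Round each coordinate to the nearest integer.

(1965, 1340)

In pixels the canvas is 39.3 × 150 = 5895 wide and 13.4 × 150 = 2010 tall.
The bottom-left point is one-third across and two-thirds down:
x = 1 × 5895/3 ≈ 1965; y = 2 × 2010/3 ≈ 1340.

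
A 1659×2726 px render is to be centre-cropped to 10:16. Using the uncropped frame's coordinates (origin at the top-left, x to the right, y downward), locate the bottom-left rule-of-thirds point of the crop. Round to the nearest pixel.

(553, 1805)

1659/2726 < 10/16, so the 10:16 crop keeps the full width 1659 and trims height to 1659 × 16/10 = 2654.40 px.
Top offset = (2726 − 2654.40)/2 = 35.80 px; left offset = 0.
Bottom-left is one-third across and two-thirds down within the crop:
x = 0.00 + 1 × 1659.00/3 ≈ 553; y = 35.80 + 2 × 2654.40/3 ≈ 1805.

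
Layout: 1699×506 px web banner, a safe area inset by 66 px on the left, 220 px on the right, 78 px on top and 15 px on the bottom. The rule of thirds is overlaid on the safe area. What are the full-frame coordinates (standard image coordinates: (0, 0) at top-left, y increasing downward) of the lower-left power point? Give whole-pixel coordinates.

Content width = 1699 − 66 − 220 = 1413 px; content height = 506 − 78 − 15 = 413 px.
Lower-left is one-third across and two-thirds down within the safe area.
x = 66 + 1 × 1413/3 = 66 + 471.00 ≈ 537
y = 78 + 2 × 413/3 = 78 + 275.33 ≈ 353

x = 537 px, y = 353 px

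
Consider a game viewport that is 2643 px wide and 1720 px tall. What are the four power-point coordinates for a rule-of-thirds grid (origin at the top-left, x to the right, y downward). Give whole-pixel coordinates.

One third of 2643 is 881; one third of 1720 is 573.33.
Vertical third lines at x = 881 and x = 1762; horizontal third lines at y = 573 and y = 1147.

(881, 573), (1762, 573), (881, 1147), (1762, 1147)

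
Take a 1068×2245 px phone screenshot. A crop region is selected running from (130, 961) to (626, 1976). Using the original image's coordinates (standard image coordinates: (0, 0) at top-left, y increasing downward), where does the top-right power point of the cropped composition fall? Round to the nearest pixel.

Crop width = 626 − 130 = 496 px; one third is 165.33 px.
Crop height = 1976 − 961 = 1015 px; one third is 338.33 px.
The top-right point is two-thirds across and one-third down within the crop:
x = 130 + 2 × 165.33 ≈ 461; y = 961 + 1 × 338.33 ≈ 1299.

x = 461 px, y = 1299 px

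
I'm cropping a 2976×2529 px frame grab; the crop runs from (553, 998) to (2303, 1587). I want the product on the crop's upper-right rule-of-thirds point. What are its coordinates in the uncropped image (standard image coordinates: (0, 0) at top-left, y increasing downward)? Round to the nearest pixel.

Crop width = 2303 − 553 = 1750 px; one third is 583.33 px.
Crop height = 1587 − 998 = 589 px; one third is 196.33 px.
The upper-right point is two-thirds across and one-third down within the crop:
x = 553 + 2 × 583.33 ≈ 1720; y = 998 + 1 × 196.33 ≈ 1194.

(1720, 1194)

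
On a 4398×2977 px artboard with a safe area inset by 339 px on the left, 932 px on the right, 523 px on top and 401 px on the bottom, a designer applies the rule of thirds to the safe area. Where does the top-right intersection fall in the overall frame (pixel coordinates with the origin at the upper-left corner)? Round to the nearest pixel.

(2424, 1207)

Content width = 4398 − 339 − 932 = 3127 px; content height = 2977 − 523 − 401 = 2053 px.
Top-right is two-thirds across and one-third down within the safe area.
x = 339 + 2 × 3127/3 = 339 + 2084.67 ≈ 2424
y = 523 + 1 × 2053/3 = 523 + 684.33 ≈ 1207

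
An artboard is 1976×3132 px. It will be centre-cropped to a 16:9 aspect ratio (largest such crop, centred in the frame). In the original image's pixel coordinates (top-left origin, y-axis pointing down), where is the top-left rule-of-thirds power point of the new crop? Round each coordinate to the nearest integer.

x = 659 px, y = 1381 px

1976/3132 < 16/9, so the 16:9 crop keeps the full width 1976 and trims height to 1976 × 9/16 = 1111.50 px.
Top offset = (3132 − 1111.50)/2 = 1010.25 px; left offset = 0.
Top-left is one-third across and one-third down within the crop:
x = 0.00 + 1 × 1976.00/3 ≈ 659; y = 1010.25 + 1 × 1111.50/3 ≈ 1381.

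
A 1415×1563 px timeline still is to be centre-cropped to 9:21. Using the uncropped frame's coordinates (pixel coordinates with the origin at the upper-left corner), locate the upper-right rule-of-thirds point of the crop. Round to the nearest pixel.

(819, 521)

1415/1563 > 9/21, so the 9:21 crop keeps the full height 1563 and trims width to 1563 × 9/21 = 669.86 px.
Left offset = (1415 − 669.86)/2 = 372.57 px; top offset = 0.
Upper-right is two-thirds across and one-third down within the crop:
x = 372.57 + 2 × 669.86/3 ≈ 819; y = 0.00 + 1 × 1563.00/3 ≈ 521.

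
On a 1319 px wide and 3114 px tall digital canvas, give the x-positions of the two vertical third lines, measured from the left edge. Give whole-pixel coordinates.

1319 / 3 = 439.67, so the vertical lines sit at one and two thirds of 1319.

440 px and 879 px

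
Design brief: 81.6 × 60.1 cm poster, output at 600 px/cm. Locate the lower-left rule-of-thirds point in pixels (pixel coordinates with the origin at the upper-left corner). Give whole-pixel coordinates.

In pixels the canvas is 81.6 × 600 = 48960 wide and 60.1 × 600 = 36060 tall.
The lower-left point is one-third across and two-thirds down:
x = 1 × 48960/3 ≈ 16320; y = 2 × 36060/3 ≈ 24040.

x = 16320 px, y = 24040 px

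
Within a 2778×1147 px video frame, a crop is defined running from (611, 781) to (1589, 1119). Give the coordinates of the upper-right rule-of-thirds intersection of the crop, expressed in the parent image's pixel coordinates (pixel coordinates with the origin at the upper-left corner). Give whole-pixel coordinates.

(1263, 894)

Crop width = 1589 − 611 = 978 px; one third is 326.00 px.
Crop height = 1119 − 781 = 338 px; one third is 112.67 px.
The upper-right point is two-thirds across and one-third down within the crop:
x = 611 + 2 × 326.00 ≈ 1263; y = 781 + 1 × 112.67 ≈ 894.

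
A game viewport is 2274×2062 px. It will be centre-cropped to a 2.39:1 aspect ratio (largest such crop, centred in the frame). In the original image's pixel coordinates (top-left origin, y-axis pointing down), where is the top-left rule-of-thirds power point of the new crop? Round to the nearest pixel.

2274/2062 < 2.39/1, so the 2.39:1 crop keeps the full width 2274 and trims height to 2274 × 1/2.39 = 951.46 px.
Top offset = (2062 − 951.46)/2 = 555.27 px; left offset = 0.
Top-left is one-third across and one-third down within the crop:
x = 0.00 + 1 × 2274.00/3 ≈ 758; y = 555.27 + 1 × 951.46/3 ≈ 872.

x = 758 px, y = 872 px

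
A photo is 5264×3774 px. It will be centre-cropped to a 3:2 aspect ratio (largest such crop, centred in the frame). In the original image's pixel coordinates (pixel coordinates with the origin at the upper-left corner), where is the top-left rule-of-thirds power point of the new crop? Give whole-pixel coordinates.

x = 1755 px, y = 1302 px

5264/3774 < 3/2, so the 3:2 crop keeps the full width 5264 and trims height to 5264 × 2/3 = 3509.33 px.
Top offset = (3774 − 3509.33)/2 = 132.33 px; left offset = 0.
Top-left is one-third across and one-third down within the crop:
x = 0.00 + 1 × 5264.00/3 ≈ 1755; y = 132.33 + 1 × 3509.33/3 ≈ 1302.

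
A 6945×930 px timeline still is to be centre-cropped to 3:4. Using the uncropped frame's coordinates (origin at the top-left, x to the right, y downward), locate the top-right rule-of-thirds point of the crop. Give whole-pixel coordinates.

6945/930 > 3/4, so the 3:4 crop keeps the full height 930 and trims width to 930 × 3/4 = 697.50 px.
Left offset = (6945 − 697.50)/2 = 3123.75 px; top offset = 0.
Top-right is two-thirds across and one-third down within the crop:
x = 3123.75 + 2 × 697.50/3 ≈ 3589; y = 0.00 + 1 × 930.00/3 ≈ 310.

(3589, 310)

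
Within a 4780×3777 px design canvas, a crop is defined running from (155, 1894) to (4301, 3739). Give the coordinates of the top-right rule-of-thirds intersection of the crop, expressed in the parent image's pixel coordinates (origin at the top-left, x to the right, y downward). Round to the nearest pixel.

(2919, 2509)

Crop width = 4301 − 155 = 4146 px; one third is 1382.00 px.
Crop height = 3739 − 1894 = 1845 px; one third is 615.00 px.
The top-right point is two-thirds across and one-third down within the crop:
x = 155 + 2 × 1382.00 ≈ 2919; y = 1894 + 1 × 615.00 ≈ 2509.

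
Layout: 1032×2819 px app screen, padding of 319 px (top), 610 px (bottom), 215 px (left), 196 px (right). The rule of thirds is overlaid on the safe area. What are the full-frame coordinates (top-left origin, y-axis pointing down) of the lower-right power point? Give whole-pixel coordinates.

x = 629 px, y = 1579 px

Content width = 1032 − 215 − 196 = 621 px; content height = 2819 − 319 − 610 = 1890 px.
Lower-right is two-thirds across and two-thirds down within the safe area.
x = 215 + 2 × 621/3 = 215 + 414.00 ≈ 629
y = 319 + 2 × 1890/3 = 319 + 1260.00 ≈ 1579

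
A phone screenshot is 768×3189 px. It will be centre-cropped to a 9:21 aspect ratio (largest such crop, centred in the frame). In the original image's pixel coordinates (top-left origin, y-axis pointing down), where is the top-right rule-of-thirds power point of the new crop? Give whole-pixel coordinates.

768/3189 < 9/21, so the 9:21 crop keeps the full width 768 and trims height to 768 × 21/9 = 1792.00 px.
Top offset = (3189 − 1792.00)/2 = 698.50 px; left offset = 0.
Top-right is two-thirds across and one-third down within the crop:
x = 0.00 + 2 × 768.00/3 ≈ 512; y = 698.50 + 1 × 1792.00/3 ≈ 1296.

(512, 1296)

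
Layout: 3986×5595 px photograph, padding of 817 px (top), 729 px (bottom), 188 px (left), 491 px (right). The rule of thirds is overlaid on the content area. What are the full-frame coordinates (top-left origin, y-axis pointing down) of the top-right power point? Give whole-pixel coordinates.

Content width = 3986 − 188 − 491 = 3307 px; content height = 5595 − 817 − 729 = 4049 px.
Top-right is two-thirds across and one-third down within the content area.
x = 188 + 2 × 3307/3 = 188 + 2204.67 ≈ 2393
y = 817 + 1 × 4049/3 = 817 + 1349.67 ≈ 2167

(2393, 2167)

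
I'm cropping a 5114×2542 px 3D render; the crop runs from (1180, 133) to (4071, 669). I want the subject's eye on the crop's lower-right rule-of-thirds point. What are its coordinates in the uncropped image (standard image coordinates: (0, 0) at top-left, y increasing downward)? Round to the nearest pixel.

(3107, 490)

Crop width = 4071 − 1180 = 2891 px; one third is 963.67 px.
Crop height = 669 − 133 = 536 px; one third is 178.67 px.
The lower-right point is two-thirds across and two-thirds down within the crop:
x = 1180 + 2 × 963.67 ≈ 3107; y = 133 + 2 × 178.67 ≈ 490.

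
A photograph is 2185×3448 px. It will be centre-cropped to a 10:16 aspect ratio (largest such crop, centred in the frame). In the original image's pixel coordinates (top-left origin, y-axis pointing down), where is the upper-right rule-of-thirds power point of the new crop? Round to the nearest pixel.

(1452, 1149)

2185/3448 > 10/16, so the 10:16 crop keeps the full height 3448 and trims width to 3448 × 10/16 = 2155.00 px.
Left offset = (2185 − 2155.00)/2 = 15.00 px; top offset = 0.
Upper-right is two-thirds across and one-third down within the crop:
x = 15.00 + 2 × 2155.00/3 ≈ 1452; y = 0.00 + 1 × 3448.00/3 ≈ 1149.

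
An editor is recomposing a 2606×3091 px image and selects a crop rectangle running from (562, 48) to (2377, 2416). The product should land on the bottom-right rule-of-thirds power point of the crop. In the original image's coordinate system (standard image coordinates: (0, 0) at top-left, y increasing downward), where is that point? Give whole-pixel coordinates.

Crop width = 2377 − 562 = 1815 px; one third is 605.00 px.
Crop height = 2416 − 48 = 2368 px; one third is 789.33 px.
The bottom-right point is two-thirds across and two-thirds down within the crop:
x = 562 + 2 × 605.00 ≈ 1772; y = 48 + 2 × 789.33 ≈ 1627.

x = 1772 px, y = 1627 px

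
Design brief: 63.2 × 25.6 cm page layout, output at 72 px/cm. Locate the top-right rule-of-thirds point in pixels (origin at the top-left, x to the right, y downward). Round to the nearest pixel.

In pixels the canvas is 63.2 × 72 = 4550.4 wide and 25.6 × 72 = 1843.2 tall.
The top-right point is two-thirds across and one-third down:
x = 2 × 4550.4/3 ≈ 3034; y = 1 × 1843.2/3 ≈ 614.

x = 3034 px, y = 614 px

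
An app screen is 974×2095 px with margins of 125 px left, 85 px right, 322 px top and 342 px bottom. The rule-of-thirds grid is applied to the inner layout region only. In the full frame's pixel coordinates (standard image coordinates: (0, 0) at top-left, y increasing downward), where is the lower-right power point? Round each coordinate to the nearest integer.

x = 634 px, y = 1276 px

Content width = 974 − 125 − 85 = 764 px; content height = 2095 − 322 − 342 = 1431 px.
Lower-right is two-thirds across and two-thirds down within the inner layout region.
x = 125 + 2 × 764/3 = 125 + 509.33 ≈ 634
y = 322 + 2 × 1431/3 = 322 + 954.00 ≈ 1276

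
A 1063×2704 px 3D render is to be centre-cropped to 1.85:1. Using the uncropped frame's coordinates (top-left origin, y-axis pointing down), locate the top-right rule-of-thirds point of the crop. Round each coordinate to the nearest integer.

1063/2704 < 1.85/1, so the 1.85:1 crop keeps the full width 1063 and trims height to 1063 × 1/1.85 = 574.59 px.
Top offset = (2704 − 574.59)/2 = 1064.70 px; left offset = 0.
Top-right is two-thirds across and one-third down within the crop:
x = 0.00 + 2 × 1063.00/3 ≈ 709; y = 1064.70 + 1 × 574.59/3 ≈ 1256.

x = 709 px, y = 1256 px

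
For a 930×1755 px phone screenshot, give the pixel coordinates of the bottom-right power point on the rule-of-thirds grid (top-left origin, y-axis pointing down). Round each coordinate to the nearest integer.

The bottom-right point sits two-thirds of the way across and two-thirds of the way down.
x = 2 × 930/3 ≈ 620; y = 2 × 1755/3 ≈ 1170.

x = 620 px, y = 1170 px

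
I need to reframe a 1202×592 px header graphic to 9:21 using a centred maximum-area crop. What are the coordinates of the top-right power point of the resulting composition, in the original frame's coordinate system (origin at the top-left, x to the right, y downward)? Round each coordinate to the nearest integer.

(643, 197)

1202/592 > 9/21, so the 9:21 crop keeps the full height 592 and trims width to 592 × 9/21 = 253.71 px.
Left offset = (1202 − 253.71)/2 = 474.14 px; top offset = 0.
Top-right is two-thirds across and one-third down within the crop:
x = 474.14 + 2 × 253.71/3 ≈ 643; y = 0.00 + 1 × 592.00/3 ≈ 197.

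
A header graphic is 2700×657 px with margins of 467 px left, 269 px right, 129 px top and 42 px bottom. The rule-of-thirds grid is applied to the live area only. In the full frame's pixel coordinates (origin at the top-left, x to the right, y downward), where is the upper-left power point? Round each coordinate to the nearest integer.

Content width = 2700 − 467 − 269 = 1964 px; content height = 657 − 129 − 42 = 486 px.
Upper-left is one-third across and one-third down within the live area.
x = 467 + 1 × 1964/3 = 467 + 654.67 ≈ 1122
y = 129 + 1 × 486/3 = 129 + 162.00 ≈ 291

(1122, 291)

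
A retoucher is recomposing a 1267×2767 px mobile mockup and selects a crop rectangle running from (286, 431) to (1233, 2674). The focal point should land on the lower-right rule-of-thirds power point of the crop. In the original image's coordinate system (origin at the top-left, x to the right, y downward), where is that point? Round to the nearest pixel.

Crop width = 1233 − 286 = 947 px; one third is 315.67 px.
Crop height = 2674 − 431 = 2243 px; one third is 747.67 px.
The lower-right point is two-thirds across and two-thirds down within the crop:
x = 286 + 2 × 315.67 ≈ 917; y = 431 + 2 × 747.67 ≈ 1926.

(917, 1926)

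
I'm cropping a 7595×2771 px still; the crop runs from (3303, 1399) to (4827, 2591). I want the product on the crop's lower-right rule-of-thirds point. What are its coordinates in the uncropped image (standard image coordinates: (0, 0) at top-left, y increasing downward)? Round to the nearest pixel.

(4319, 2194)

Crop width = 4827 − 3303 = 1524 px; one third is 508.00 px.
Crop height = 2591 − 1399 = 1192 px; one third is 397.33 px.
The lower-right point is two-thirds across and two-thirds down within the crop:
x = 3303 + 2 × 508.00 ≈ 4319; y = 1399 + 2 × 397.33 ≈ 2194.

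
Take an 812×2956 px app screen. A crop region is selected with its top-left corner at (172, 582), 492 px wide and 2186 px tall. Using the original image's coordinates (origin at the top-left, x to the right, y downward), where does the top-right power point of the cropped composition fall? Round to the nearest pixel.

(500, 1311)

One third of the crop width 492 is 164.00 px.
One third of the crop height 2186 is 728.67 px.
The top-right point is two-thirds across and one-third down within the crop:
x = 172 + 2 × 164.00 ≈ 500; y = 582 + 1 × 728.67 ≈ 1311.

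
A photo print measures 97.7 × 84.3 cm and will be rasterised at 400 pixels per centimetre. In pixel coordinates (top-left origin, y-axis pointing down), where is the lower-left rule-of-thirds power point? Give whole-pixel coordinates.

(13027, 22480)

In pixels the canvas is 97.7 × 400 = 39080 wide and 84.3 × 400 = 33720 tall.
The lower-left point is one-third across and two-thirds down:
x = 1 × 39080/3 ≈ 13027; y = 2 × 33720/3 ≈ 22480.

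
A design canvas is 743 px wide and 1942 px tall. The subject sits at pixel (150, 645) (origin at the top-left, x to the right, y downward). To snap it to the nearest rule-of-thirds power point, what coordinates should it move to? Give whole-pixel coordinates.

x = 248 px, y = 647 px

Third lines: x ∈ {248, 495}, y ∈ {647, 1295}.
150 is closer to x = 248; 645 is closer to y = 647.
So the nearest intersection is the upper-left power point.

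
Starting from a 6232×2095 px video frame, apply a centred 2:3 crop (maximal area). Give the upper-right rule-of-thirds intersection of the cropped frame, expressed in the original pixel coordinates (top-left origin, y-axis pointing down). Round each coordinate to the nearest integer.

6232/2095 > 2/3, so the 2:3 crop keeps the full height 2095 and trims width to 2095 × 2/3 = 1396.67 px.
Left offset = (6232 − 1396.67)/2 = 2417.67 px; top offset = 0.
Upper-right is two-thirds across and one-third down within the crop:
x = 2417.67 + 2 × 1396.67/3 ≈ 3349; y = 0.00 + 1 × 2095.00/3 ≈ 698.

x = 3349 px, y = 698 px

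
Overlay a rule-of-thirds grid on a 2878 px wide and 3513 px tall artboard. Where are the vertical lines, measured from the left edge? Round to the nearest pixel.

2878 / 3 = 959.33, so the vertical lines sit at one and two thirds of 2878.

x = 959 px and x = 1919 px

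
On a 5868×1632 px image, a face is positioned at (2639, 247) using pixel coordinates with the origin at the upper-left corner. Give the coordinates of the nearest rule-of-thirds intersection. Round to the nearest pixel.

Third lines: x ∈ {1956, 3912}, y ∈ {544, 1088}.
2639 is closer to x = 1956; 247 is closer to y = 544.
So the nearest intersection is the upper-left power point.

x = 1956 px, y = 544 px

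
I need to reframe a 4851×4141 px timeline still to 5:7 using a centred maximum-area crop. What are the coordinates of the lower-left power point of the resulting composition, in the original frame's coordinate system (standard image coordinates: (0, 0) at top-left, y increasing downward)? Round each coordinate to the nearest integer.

x = 1933 px, y = 2761 px

4851/4141 > 5/7, so the 5:7 crop keeps the full height 4141 and trims width to 4141 × 5/7 = 2957.86 px.
Left offset = (4851 − 2957.86)/2 = 946.57 px; top offset = 0.
Lower-left is one-third across and two-thirds down within the crop:
x = 946.57 + 1 × 2957.86/3 ≈ 1933; y = 0.00 + 2 × 4141.00/3 ≈ 2761.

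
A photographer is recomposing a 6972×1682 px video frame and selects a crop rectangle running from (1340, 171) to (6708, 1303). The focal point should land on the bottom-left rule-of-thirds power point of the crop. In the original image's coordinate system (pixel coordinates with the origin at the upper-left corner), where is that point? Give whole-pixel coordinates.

(3129, 926)

Crop width = 6708 − 1340 = 5368 px; one third is 1789.33 px.
Crop height = 1303 − 171 = 1132 px; one third is 377.33 px.
The bottom-left point is one-third across and two-thirds down within the crop:
x = 1340 + 1 × 1789.33 ≈ 3129; y = 171 + 2 × 377.33 ≈ 926.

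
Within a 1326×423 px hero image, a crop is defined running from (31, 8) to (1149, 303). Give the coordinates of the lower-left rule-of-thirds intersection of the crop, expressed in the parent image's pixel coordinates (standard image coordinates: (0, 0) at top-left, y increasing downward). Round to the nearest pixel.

(404, 205)

Crop width = 1149 − 31 = 1118 px; one third is 372.67 px.
Crop height = 303 − 8 = 295 px; one third is 98.33 px.
The lower-left point is one-third across and two-thirds down within the crop:
x = 31 + 1 × 372.67 ≈ 404; y = 8 + 2 × 98.33 ≈ 205.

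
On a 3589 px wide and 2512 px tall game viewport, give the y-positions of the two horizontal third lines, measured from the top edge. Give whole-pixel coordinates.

2512 / 3 = 837.33, so the horizontal lines sit at one and two thirds of 2512.

837 px and 1675 px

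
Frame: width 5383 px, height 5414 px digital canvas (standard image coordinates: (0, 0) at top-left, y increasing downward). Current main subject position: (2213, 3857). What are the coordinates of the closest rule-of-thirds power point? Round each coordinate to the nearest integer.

Third lines: x ∈ {1794, 3589}, y ∈ {1805, 3609}.
2213 is closer to x = 1794; 3857 is closer to y = 3609.
So the nearest intersection is the lower-left power point.

x = 1794 px, y = 3609 px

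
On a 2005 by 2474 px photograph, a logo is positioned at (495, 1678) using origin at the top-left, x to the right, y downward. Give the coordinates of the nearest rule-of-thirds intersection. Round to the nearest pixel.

(668, 1649)

Third lines: x ∈ {668, 1337}, y ∈ {825, 1649}.
495 is closer to x = 668; 1678 is closer to y = 1649.
So the nearest intersection is the lower-left power point.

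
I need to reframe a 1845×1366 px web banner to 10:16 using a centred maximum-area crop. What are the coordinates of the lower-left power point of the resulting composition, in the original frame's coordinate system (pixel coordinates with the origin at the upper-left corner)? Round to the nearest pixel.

1845/1366 > 10/16, so the 10:16 crop keeps the full height 1366 and trims width to 1366 × 10/16 = 853.75 px.
Left offset = (1845 − 853.75)/2 = 495.62 px; top offset = 0.
Lower-left is one-third across and two-thirds down within the crop:
x = 495.62 + 1 × 853.75/3 ≈ 780; y = 0.00 + 2 × 1366.00/3 ≈ 911.

(780, 911)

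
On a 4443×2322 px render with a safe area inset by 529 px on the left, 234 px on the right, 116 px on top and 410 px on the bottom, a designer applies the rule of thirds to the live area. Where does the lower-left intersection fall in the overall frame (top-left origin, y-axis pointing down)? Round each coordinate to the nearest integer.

Content width = 4443 − 529 − 234 = 3680 px; content height = 2322 − 116 − 410 = 1796 px.
Lower-left is one-third across and two-thirds down within the live area.
x = 529 + 1 × 3680/3 = 529 + 1226.67 ≈ 1756
y = 116 + 2 × 1796/3 = 116 + 1197.33 ≈ 1313

x = 1756 px, y = 1313 px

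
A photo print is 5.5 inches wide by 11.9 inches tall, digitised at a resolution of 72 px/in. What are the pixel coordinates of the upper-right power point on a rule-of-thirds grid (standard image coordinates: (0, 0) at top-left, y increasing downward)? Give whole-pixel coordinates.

In pixels the canvas is 5.5 × 72 = 396 wide and 11.9 × 72 = 856.8 tall.
The upper-right point is two-thirds across and one-third down:
x = 2 × 396/3 ≈ 264; y = 1 × 856.8/3 ≈ 286.

x = 264 px, y = 286 px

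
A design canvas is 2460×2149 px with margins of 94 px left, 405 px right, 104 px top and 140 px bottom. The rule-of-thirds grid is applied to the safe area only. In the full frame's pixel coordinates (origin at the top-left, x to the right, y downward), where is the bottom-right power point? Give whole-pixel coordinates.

Content width = 2460 − 94 − 405 = 1961 px; content height = 2149 − 104 − 140 = 1905 px.
Bottom-right is two-thirds across and two-thirds down within the safe area.
x = 94 + 2 × 1961/3 = 94 + 1307.33 ≈ 1401
y = 104 + 2 × 1905/3 = 104 + 1270.00 ≈ 1374

x = 1401 px, y = 1374 px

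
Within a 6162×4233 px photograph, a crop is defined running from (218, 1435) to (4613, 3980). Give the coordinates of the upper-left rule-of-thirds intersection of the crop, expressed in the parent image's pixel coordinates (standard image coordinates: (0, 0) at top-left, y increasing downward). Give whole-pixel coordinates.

Crop width = 4613 − 218 = 4395 px; one third is 1465.00 px.
Crop height = 3980 − 1435 = 2545 px; one third is 848.33 px.
The upper-left point is one-third across and one-third down within the crop:
x = 218 + 1 × 1465.00 ≈ 1683; y = 1435 + 1 × 848.33 ≈ 2283.

(1683, 2283)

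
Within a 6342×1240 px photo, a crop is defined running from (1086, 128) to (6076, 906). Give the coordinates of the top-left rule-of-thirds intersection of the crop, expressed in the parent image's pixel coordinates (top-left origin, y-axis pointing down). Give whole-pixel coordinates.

Crop width = 6076 − 1086 = 4990 px; one third is 1663.33 px.
Crop height = 906 − 128 = 778 px; one third is 259.33 px.
The top-left point is one-third across and one-third down within the crop:
x = 1086 + 1 × 1663.33 ≈ 2749; y = 128 + 1 × 259.33 ≈ 387.

(2749, 387)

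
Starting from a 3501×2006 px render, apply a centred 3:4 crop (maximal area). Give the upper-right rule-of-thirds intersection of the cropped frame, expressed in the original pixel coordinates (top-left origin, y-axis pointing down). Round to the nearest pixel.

x = 2001 px, y = 669 px

3501/2006 > 3/4, so the 3:4 crop keeps the full height 2006 and trims width to 2006 × 3/4 = 1504.50 px.
Left offset = (3501 − 1504.50)/2 = 998.25 px; top offset = 0.
Upper-right is two-thirds across and one-third down within the crop:
x = 998.25 + 2 × 1504.50/3 ≈ 2001; y = 0.00 + 1 × 2006.00/3 ≈ 669.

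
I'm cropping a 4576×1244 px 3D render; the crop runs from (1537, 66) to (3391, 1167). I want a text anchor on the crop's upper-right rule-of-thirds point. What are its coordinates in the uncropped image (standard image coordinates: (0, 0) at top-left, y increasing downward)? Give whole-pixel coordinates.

x = 2773 px, y = 433 px

Crop width = 3391 − 1537 = 1854 px; one third is 618.00 px.
Crop height = 1167 − 66 = 1101 px; one third is 367.00 px.
The upper-right point is two-thirds across and one-third down within the crop:
x = 1537 + 2 × 618.00 ≈ 2773; y = 66 + 1 × 367.00 ≈ 433.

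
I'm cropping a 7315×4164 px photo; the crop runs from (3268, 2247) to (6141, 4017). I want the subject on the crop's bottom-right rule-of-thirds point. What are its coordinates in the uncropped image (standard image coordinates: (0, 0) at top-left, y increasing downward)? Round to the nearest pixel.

Crop width = 6141 − 3268 = 2873 px; one third is 957.67 px.
Crop height = 4017 − 2247 = 1770 px; one third is 590.00 px.
The bottom-right point is two-thirds across and two-thirds down within the crop:
x = 3268 + 2 × 957.67 ≈ 5183; y = 2247 + 2 × 590.00 ≈ 3427.

(5183, 3427)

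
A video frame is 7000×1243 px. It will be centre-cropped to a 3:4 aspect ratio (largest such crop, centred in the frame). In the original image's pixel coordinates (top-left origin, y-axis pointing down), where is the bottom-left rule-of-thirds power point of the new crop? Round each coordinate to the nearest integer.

7000/1243 > 3/4, so the 3:4 crop keeps the full height 1243 and trims width to 1243 × 3/4 = 932.25 px.
Left offset = (7000 − 932.25)/2 = 3033.88 px; top offset = 0.
Bottom-left is one-third across and two-thirds down within the crop:
x = 3033.88 + 1 × 932.25/3 ≈ 3345; y = 0.00 + 2 × 1243.00/3 ≈ 829.

x = 3345 px, y = 829 px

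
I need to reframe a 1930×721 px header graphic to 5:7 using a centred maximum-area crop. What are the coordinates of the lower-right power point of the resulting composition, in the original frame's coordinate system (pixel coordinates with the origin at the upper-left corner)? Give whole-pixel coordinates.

(1051, 481)

1930/721 > 5/7, so the 5:7 crop keeps the full height 721 and trims width to 721 × 5/7 = 515.00 px.
Left offset = (1930 − 515.00)/2 = 707.50 px; top offset = 0.
Lower-right is two-thirds across and two-thirds down within the crop:
x = 707.50 + 2 × 515.00/3 ≈ 1051; y = 0.00 + 2 × 721.00/3 ≈ 481.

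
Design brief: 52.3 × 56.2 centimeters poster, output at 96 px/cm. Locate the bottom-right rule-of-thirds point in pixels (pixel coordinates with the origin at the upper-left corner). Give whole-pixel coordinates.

In pixels the canvas is 52.3 × 96 = 5020.8 wide and 56.2 × 96 = 5395.2 tall.
The bottom-right point is two-thirds across and two-thirds down:
x = 2 × 5020.8/3 ≈ 3347; y = 2 × 5395.2/3 ≈ 3597.

x = 3347 px, y = 3597 px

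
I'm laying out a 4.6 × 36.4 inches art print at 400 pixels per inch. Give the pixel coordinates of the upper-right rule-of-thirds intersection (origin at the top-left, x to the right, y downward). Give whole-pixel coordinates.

(1227, 4853)

In pixels the canvas is 4.6 × 400 = 1840 wide and 36.4 × 400 = 14560 tall.
The upper-right point is two-thirds across and one-third down:
x = 2 × 1840/3 ≈ 1227; y = 1 × 14560/3 ≈ 4853.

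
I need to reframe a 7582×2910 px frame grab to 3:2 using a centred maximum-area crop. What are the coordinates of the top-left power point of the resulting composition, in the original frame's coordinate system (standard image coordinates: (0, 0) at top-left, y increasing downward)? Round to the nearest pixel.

7582/2910 > 3/2, so the 3:2 crop keeps the full height 2910 and trims width to 2910 × 3/2 = 4365.00 px.
Left offset = (7582 − 4365.00)/2 = 1608.50 px; top offset = 0.
Top-left is one-third across and one-third down within the crop:
x = 1608.50 + 1 × 4365.00/3 ≈ 3064; y = 0.00 + 1 × 2910.00/3 ≈ 970.

(3064, 970)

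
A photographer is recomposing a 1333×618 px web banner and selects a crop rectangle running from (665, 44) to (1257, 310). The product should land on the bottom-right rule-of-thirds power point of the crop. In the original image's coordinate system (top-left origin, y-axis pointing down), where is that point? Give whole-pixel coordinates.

Crop width = 1257 − 665 = 592 px; one third is 197.33 px.
Crop height = 310 − 44 = 266 px; one third is 88.67 px.
The bottom-right point is two-thirds across and two-thirds down within the crop:
x = 665 + 2 × 197.33 ≈ 1060; y = 44 + 2 × 88.67 ≈ 221.

x = 1060 px, y = 221 px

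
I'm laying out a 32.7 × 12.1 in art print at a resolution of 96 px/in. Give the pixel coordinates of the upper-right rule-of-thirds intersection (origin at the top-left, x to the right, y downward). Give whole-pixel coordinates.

x = 2093 px, y = 387 px

In pixels the canvas is 32.7 × 96 = 3139.2 wide and 12.1 × 96 = 1161.6 tall.
The upper-right point is two-thirds across and one-third down:
x = 2 × 3139.2/3 ≈ 2093; y = 1 × 1161.6/3 ≈ 387.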